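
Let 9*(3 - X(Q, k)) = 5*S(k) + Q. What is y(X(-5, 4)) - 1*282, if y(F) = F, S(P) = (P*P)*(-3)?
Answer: -2266/9 ≈ -251.78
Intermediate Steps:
S(P) = -3*P² (S(P) = P²*(-3) = -3*P²)
X(Q, k) = 3 - Q/9 + 5*k²/3 (X(Q, k) = 3 - (5*(-3*k²) + Q)/9 = 3 - (-15*k² + Q)/9 = 3 - (Q - 15*k²)/9 = 3 + (-Q/9 + 5*k²/3) = 3 - Q/9 + 5*k²/3)
y(X(-5, 4)) - 1*282 = (3 - ⅑*(-5) + (5/3)*4²) - 1*282 = (3 + 5/9 + (5/3)*16) - 282 = (3 + 5/9 + 80/3) - 282 = 272/9 - 282 = -2266/9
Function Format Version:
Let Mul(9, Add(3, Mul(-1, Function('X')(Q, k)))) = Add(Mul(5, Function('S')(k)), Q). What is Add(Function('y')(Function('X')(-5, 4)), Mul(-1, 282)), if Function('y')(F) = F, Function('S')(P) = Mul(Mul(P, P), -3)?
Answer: Rational(-2266, 9) ≈ -251.78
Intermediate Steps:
Function('S')(P) = Mul(-3, Pow(P, 2)) (Function('S')(P) = Mul(Pow(P, 2), -3) = Mul(-3, Pow(P, 2)))
Function('X')(Q, k) = Add(3, Mul(Rational(-1, 9), Q), Mul(Rational(5, 3), Pow(k, 2))) (Function('X')(Q, k) = Add(3, Mul(Rational(-1, 9), Add(Mul(5, Mul(-3, Pow(k, 2))), Q))) = Add(3, Mul(Rational(-1, 9), Add(Mul(-15, Pow(k, 2)), Q))) = Add(3, Mul(Rational(-1, 9), Add(Q, Mul(-15, Pow(k, 2))))) = Add(3, Add(Mul(Rational(-1, 9), Q), Mul(Rational(5, 3), Pow(k, 2)))) = Add(3, Mul(Rational(-1, 9), Q), Mul(Rational(5, 3), Pow(k, 2))))
Add(Function('y')(Function('X')(-5, 4)), Mul(-1, 282)) = Add(Add(3, Mul(Rational(-1, 9), -5), Mul(Rational(5, 3), Pow(4, 2))), Mul(-1, 282)) = Add(Add(3, Rational(5, 9), Mul(Rational(5, 3), 16)), -282) = Add(Add(3, Rational(5, 9), Rational(80, 3)), -282) = Add(Rational(272, 9), -282) = Rational(-2266, 9)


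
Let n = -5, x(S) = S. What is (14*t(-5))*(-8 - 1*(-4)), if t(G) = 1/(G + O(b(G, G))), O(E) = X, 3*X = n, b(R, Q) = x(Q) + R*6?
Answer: 42/5 ≈ 8.4000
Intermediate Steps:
b(R, Q) = Q + 6*R (b(R, Q) = Q + R*6 = Q + 6*R)
X = -5/3 (X = (1/3)*(-5) = -5/3 ≈ -1.6667)
O(E) = -5/3
t(G) = 1/(-5/3 + G) (t(G) = 1/(G - 5/3) = 1/(-5/3 + G))
(14*t(-5))*(-8 - 1*(-4)) = (14*(3/(-5 + 3*(-5))))*(-8 - 1*(-4)) = (14*(3/(-5 - 15)))*(-8 + 4) = (14*(3/(-20)))*(-4) = (14*(3*(-1/20)))*(-4) = (14*(-3/20))*(-4) = -21/10*(-4) = 42/5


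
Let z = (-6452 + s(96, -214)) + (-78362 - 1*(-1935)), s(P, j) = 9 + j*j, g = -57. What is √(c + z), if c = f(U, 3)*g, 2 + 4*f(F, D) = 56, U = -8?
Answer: I*√151374/2 ≈ 194.53*I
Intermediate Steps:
s(P, j) = 9 + j²
f(F, D) = 27/2 (f(F, D) = -½ + (¼)*56 = -½ + 14 = 27/2)
c = -1539/2 (c = (27/2)*(-57) = -1539/2 ≈ -769.50)
z = -37074 (z = (-6452 + (9 + (-214)²)) + (-78362 - 1*(-1935)) = (-6452 + (9 + 45796)) + (-78362 + 1935) = (-6452 + 45805) - 76427 = 39353 - 76427 = -37074)
√(c + z) = √(-1539/2 - 37074) = √(-75687/2) = I*√151374/2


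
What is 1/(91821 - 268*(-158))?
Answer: 1/134165 ≈ 7.4535e-6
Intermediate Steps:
1/(91821 - 268*(-158)) = 1/(91821 + 42344) = 1/134165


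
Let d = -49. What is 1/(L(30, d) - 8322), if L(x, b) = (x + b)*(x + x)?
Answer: -1/9462 ≈ -0.00010569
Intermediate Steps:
L(x, b) = 2*x*(b + x) (L(x, b) = (b + x)*(2*x) = 2*x*(b + x))
1/(L(30, d) - 8322) = 1/(2*30*(-49 + 30) - 8322) = 1/(2*30*(-19) - 8322) = 1/(-1140 - 8322) = 1/(-9462) = -1/9462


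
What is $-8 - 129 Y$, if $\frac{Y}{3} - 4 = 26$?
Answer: $-11618$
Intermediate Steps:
$Y = 90$ ($Y = 12 + 3 \cdot 26 = 12 + 78 = 90$)
$-8 - 129 Y = -8 - 11610 = -11618$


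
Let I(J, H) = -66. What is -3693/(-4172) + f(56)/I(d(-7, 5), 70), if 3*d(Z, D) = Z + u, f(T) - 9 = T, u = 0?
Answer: -13721/137676 ≈ -0.099661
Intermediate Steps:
f(T) = 9 + T
d(Z, D) = Z/3 (d(Z, D) = (Z + 0)/3 = Z/3)
-3693/(-4172) + f(56)/I(d(-7, 5), 70) = -3693/(-4172) + (9 + 56)/(-66) = -3693*(-1/4172) + 65*(-1/66) = 3693/4172 - 65/66 = -13721/137676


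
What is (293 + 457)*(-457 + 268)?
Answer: -141750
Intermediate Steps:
(293 + 457)*(-457 + 268) = 750*(-189) = -141750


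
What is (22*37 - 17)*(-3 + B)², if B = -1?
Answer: 12752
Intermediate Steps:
(22*37 - 17)*(-3 + B)² = (22*37 - 17)*(-3 - 1)² = (814 - 17)*(-4)² = 797*16 = 12752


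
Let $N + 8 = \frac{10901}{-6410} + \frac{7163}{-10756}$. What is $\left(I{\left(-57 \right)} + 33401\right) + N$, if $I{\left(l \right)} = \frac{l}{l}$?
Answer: $\frac{1151109111127}{34472980} \approx 33392.0$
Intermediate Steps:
$N = - \frac{357366833}{34472980}$ ($N = -8 + \left(\frac{10901}{-6410} + \frac{7163}{-10756}\right) = -8 + \left(10901 \left(- \frac{1}{6410}\right) + 7163 \left(- \frac{1}{10756}\right)\right) = -8 - \frac{81582993}{34472980} = - \frac{357366833}{34472980} \approx -10.367$)
$I{\left(l \right)} = 1$
$\left(I{\left(-57 \right)} + 33401\right) + N = \left(1 + 33401\right) - \frac{357366833}{34472980} = 33402 - \frac{357366833}{34472980} = \frac{1151109111127}{34472980}$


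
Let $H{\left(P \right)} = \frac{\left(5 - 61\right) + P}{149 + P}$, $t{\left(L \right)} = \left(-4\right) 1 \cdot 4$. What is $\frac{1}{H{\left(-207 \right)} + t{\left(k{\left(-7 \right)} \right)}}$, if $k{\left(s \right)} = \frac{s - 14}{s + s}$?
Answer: $- \frac{58}{665} \approx -0.087218$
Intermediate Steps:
$k{\left(s \right)} = \frac{-14 + s}{2 s}$
$t{\left(L \right)} = -16$ ($t{\left(L \right)} = \left(-4\right) 4 = -16$)
$H{\left(P \right)} = \frac{-56 + P}{149 + P}$
$\frac{1}{H{\left(-207 \right)} + t{\left(k{\left(-7 \right)} \right)}} = \frac{1}{\frac{-56 - 207}{149 - 207} - 16} = \frac{1}{\frac{1}{-58} \left(-263\right) - 16} = \frac{1}{\left(- \frac{1}{58}\right) \left(-263\right) - 16} = \frac{1}{\frac{263}{58} - 16} = \frac{1}{- \frac{665}{58}} = - \frac{58}{665}$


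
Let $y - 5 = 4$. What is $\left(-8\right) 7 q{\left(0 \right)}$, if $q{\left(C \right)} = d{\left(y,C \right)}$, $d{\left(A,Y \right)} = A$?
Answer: $-504$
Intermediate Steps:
$y = 9$ ($y = 5 + 4 = 9$)
$q{\left(C \right)} = 9$
$\left(-8\right) 7 q{\left(0 \right)} = \left(-8\right) 7 \cdot 9 = \left(-56\right) 9 = -504$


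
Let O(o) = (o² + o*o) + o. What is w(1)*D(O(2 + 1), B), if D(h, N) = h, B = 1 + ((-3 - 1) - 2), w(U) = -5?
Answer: -105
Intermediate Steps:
B = -5 (B = 1 + (-4 - 2) = 1 - 6 = -5)
O(o) = o + 2*o² (O(o) = (o² + o²) + o = 2*o² + o = o + 2*o²)
w(1)*D(O(2 + 1), B) = -5*(2 + 1)*(1 + 2*(2 + 1)) = -15*(1 + 2*3) = -15*(1 + 6) = -15*7 = -5*21 = -105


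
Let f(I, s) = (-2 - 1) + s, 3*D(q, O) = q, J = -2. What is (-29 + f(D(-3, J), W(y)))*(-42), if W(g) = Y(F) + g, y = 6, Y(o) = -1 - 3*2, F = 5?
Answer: 1386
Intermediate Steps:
Y(o) = -7 (Y(o) = -1 - 6 = -7)
D(q, O) = q/3
W(g) = -7 + g
f(I, s) = -3 + s
(-29 + f(D(-3, J), W(y)))*(-42) = (-29 + (-3 + (-7 + 6)))*(-42) = (-29 + (-3 - 1))*(-42) = (-29 - 4)*(-42) = -33*(-42) = 1386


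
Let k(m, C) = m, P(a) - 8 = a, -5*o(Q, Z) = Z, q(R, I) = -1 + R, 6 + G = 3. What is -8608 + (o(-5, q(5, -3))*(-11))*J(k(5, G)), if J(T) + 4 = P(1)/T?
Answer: -215684/25 ≈ -8627.4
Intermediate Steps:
G = -3 (G = -6 + 3 = -3)
o(Q, Z) = -Z/5
P(a) = 8 + a
J(T) = -4 + 9/T (J(T) = -4 + (8 + 1)/T = -4 + 9/T)
-8608 + (o(-5, q(5, -3))*(-11))*J(k(5, G)) = -8608 + (-(-1 + 5)/5*(-11))*(-4 + 9/5) = -8608 + (-⅕*4*(-11))*(-4 + 9*(⅕)) = -8608 + (-⅘*(-11))*(-4 + 9/5) = -8608 + (44/5)*(-11/5) = -8608 - 484/25 = -215684/25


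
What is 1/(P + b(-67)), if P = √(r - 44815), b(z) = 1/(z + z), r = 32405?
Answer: -134/222833961 - 17956*I*√12410/222833961 ≈ -6.0134e-7 - 0.0089767*I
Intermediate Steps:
b(z) = 1/(2*z)
P = I*√12410 (P = √(32405 - 44815) = √(-12410) = I*√12410 ≈ 111.4*I)
1/(P + b(-67)) = 1/(I*√12410 + (½)/(-67)) = 1/(I*√12410 + (½)*(-1/67)) = 1/(I*√12410 - 1/134) = 1/(-1/134 + I*√12410)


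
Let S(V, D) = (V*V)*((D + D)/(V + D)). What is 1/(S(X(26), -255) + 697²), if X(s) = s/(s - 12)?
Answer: 6202/3013030513 ≈ 2.0584e-6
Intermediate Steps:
X(s) = s/(-12 + s)
S(V, D) = 2*D*V²/(D + V) (S(V, D) = V²*((2*D)/(D + V)) = V²*(2*D/(D + V)) = 2*D*V²/(D + V))
1/(S(X(26), -255) + 697²) = 1/(2*(-255)*(26/(-12 + 26))²/(-255 + 26/(-12 + 26)) + 697²) = 1/(2*(-255)*(26/14)²/(-255 + 26/14) + 485809) = 1/(2*(-255)*(26*(1/14))²/(-255 + 26*(1/14)) + 485809) = 1/(2*(-255)*(13/7)²/(-255 + 13/7) + 485809) = 1/(2*(-255)*(169/49)/(-1772/7) + 485809) = 1/(2*(-255)*(169/49)*(-7/1772) + 485809) = 1/(43095/6202 + 485809) = 1/(3013030513/6202) = 6202/3013030513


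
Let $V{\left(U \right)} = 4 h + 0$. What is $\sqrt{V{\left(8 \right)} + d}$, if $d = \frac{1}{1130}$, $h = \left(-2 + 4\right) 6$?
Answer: $\frac{\sqrt{61292330}}{1130} \approx 6.9283$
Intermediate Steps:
$h = 12$ ($h = 2 \cdot 6 = 12$)
$d = \frac{1}{1130} \approx 0.00088496$
$V{\left(U \right)} = 48$ ($V{\left(U \right)} = 4 \cdot 12 + 0 = 48 + 0 = 48$)
$\sqrt{V{\left(8 \right)} + d} = \sqrt{48 + \frac{1}{1130}} = \sqrt{\frac{54241}{1130}} = \frac{\sqrt{61292330}}{1130}$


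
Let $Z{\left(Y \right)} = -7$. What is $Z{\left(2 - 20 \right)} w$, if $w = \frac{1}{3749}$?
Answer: $- \frac{7}{3749} \approx -0.0018672$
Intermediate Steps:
$w = \frac{1}{3749} \approx 0.00026674$
$Z{\left(2 - 20 \right)} w = \left(-7\right) \frac{1}{3749} = - \frac{7}{3749}$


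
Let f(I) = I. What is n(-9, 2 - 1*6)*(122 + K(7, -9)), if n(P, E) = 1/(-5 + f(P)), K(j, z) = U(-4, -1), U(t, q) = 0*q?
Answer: -61/7 ≈ -8.7143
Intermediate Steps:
U(t, q) = 0
K(j, z) = 0
n(P, E) = 1/(-5 + P)
n(-9, 2 - 1*6)*(122 + K(7, -9)) = (122 + 0)/(-5 - 9) = 122/(-14) = -1/14*122 = -61/7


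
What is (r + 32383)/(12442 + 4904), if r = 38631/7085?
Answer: 114736093/61448205 ≈ 1.8672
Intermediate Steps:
r = 38631/7085 (r = 38631*(1/7085) = 38631/7085 ≈ 5.4525)
(r + 32383)/(12442 + 4904) = (38631/7085 + 32383)/(12442 + 4904) = (229472186/7085)/17346 = (229472186/7085)*(1/17346) = 114736093/61448205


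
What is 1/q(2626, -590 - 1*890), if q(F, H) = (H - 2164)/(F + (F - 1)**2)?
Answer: -6893251/3644 ≈ -1891.7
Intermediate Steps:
q(F, H) = (-2164 + H)/(F + (-1 + F)**2)
1/q(2626, -590 - 1*890) = 1/((-2164 + (-590 - 1*890))/(2626 + (-1 + 2626)**2)) = 1/((-2164 + (-590 - 890))/(2626 + 2625**2)) = 1/((-2164 - 1480)/(2626 + 6890625)) = 1/(-3644/6893251) = -6893251/3644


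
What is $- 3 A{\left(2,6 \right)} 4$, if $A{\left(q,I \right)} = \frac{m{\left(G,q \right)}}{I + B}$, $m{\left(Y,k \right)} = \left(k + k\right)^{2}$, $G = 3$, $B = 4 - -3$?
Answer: $- \frac{192}{13} \approx -14.769$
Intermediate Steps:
$B = 7$ ($B = 4 + 3 = 7$)
$m{\left(Y,k \right)} = 4 k^{2}$ ($m{\left(Y,k \right)} = \left(2 k\right)^{2} = 4 k^{2}$)
$A{\left(q,I \right)} = \frac{4 q^{2}}{7 + I}$ ($A{\left(q,I \right)} = \frac{4 q^{2}}{I + 7} = \frac{4 q^{2}}{7 + I}$)
$- 3 A{\left(2,6 \right)} 4 = - 3 \frac{4 \cdot 2^{2}}{7 + 6} \cdot 4 = - 3 \cdot 4 \cdot 4 \cdot \frac{1}{13} \cdot 4 = \left(-3\right) \frac{16}{13} \cdot 4 = \left(- \frac{48}{13}\right) 4 = - \frac{192}{13}$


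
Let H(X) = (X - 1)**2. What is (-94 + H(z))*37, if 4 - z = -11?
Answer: 3774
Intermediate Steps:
z = 15 (z = 4 - 1*(-11) = 4 + 11 = 15)
H(X) = (-1 + X)**2
(-94 + H(z))*37 = (-94 + (-1 + 15)**2)*37 = (-94 + 14**2)*37 = (-94 + 196)*37 = 102*37 = 3774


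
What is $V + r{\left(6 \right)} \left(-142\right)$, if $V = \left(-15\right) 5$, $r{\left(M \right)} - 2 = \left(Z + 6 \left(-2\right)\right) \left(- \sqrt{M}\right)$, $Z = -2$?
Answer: $-359 - 1988 \sqrt{6} \approx -5228.6$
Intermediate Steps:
$r{\left(M \right)} = 2 + 14 \sqrt{M}$ ($r{\left(M \right)} = 2 + \left(-2 + 6 \left(-2\right)\right) \left(- \sqrt{M}\right) = 2 + \left(-2 - 12\right) \left(- \sqrt{M}\right) = 2 - 14 \left(- \sqrt{M}\right) = 2 + 14 \sqrt{M}$)
$V = -75$
$V + r{\left(6 \right)} \left(-142\right) = -75 + \left(2 + 14 \sqrt{6}\right) \left(-142\right) = -75 - \left(284 + 1988 \sqrt{6}\right) = -359 - 1988 \sqrt{6}$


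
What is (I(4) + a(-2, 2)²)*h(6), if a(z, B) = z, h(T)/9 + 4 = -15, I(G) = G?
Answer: -1368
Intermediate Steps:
h(T) = -171 (h(T) = -36 + 9*(-15) = -36 - 135 = -171)
(I(4) + a(-2, 2)²)*h(6) = (4 + (-2)²)*(-171) = (4 + 4)*(-171) = 8*(-171) = -1368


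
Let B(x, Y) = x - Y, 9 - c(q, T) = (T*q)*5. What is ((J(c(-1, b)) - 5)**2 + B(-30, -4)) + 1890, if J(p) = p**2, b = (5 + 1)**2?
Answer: 1275634520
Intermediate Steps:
b = 36 (b = 6**2 = 36)
c(q, T) = 9 - 5*T*q (c(q, T) = 9 - T*q*5 = 9 - 5*T*q)
((J(c(-1, b)) - 5)**2 + B(-30, -4)) + 1890 = (((9 - 5*36*(-1))**2 - 5)**2 + (-30 - 1*(-4))) + 1890 = (((9 + 180)**2 - 5)**2 + (-30 + 4)) + 1890 = ((189**2 - 5)**2 - 26) + 1890 = ((35721 - 5)**2 - 26) + 1890 = (35716**2 - 26) + 1890 = (1275632656 - 26) + 1890 = 1275632630 + 1890 = 1275634520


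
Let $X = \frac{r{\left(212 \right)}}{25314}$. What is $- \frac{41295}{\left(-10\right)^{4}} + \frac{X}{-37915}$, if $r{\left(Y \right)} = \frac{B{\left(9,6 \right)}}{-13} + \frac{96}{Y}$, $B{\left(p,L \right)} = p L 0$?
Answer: $- \frac{14004058526779}{3391223762000} \approx -4.1295$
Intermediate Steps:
$B{\left(p,L \right)} = 0$ ($B{\left(p,L \right)} = L p 0 = 0$)
$r{\left(Y \right)} = \frac{96}{Y}$ ($r{\left(Y \right)} = \frac{0}{-13} + \frac{96}{Y} = 0 \left(- \frac{1}{13}\right) + \frac{96}{Y} = 0 + \frac{96}{Y} = \frac{96}{Y}$)
$X = \frac{4}{223607}$ ($X = \frac{96 \cdot \frac{1}{212}}{25314} = 96 \cdot \frac{1}{212} \cdot \frac{1}{25314} = \frac{24}{53} \cdot \frac{1}{25314} = \frac{4}{223607} \approx 1.7889 \cdot 10^{-5}$)
$- \frac{41295}{\left(-10\right)^{4}} + \frac{X}{-37915} = - \frac{41295}{\left(-10\right)^{4}} + \frac{4}{223607 \left(-37915\right)} = - \frac{41295}{10000} + \frac{4}{223607} \left(- \frac{1}{37915}\right) = \left(-41295\right) \frac{1}{10000} - \frac{4}{8478059405} = - \frac{8259}{2000} - \frac{4}{8478059405} = - \frac{14004058526779}{3391223762000}$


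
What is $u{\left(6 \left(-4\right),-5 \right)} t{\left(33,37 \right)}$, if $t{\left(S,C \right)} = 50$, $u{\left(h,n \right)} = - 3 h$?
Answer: $3600$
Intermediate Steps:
$u{\left(6 \left(-4\right),-5 \right)} t{\left(33,37 \right)} = - 3 \cdot 6 \left(-4\right) 50 = \left(-3\right) \left(-24\right) 50 = 72 \cdot 50 = 3600$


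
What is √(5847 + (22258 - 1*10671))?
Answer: √17434 ≈ 132.04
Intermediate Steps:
√(5847 + (22258 - 1*10671)) = √(5847 + (22258 - 10671)) = √(5847 + 11587) = √17434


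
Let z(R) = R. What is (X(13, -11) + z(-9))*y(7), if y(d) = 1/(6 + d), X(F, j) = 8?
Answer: -1/13 ≈ -0.076923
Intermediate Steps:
(X(13, -11) + z(-9))*y(7) = (8 - 9)/(6 + 7) = -1/13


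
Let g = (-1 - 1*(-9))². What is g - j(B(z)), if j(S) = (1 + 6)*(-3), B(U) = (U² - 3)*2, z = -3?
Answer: 85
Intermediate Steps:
B(U) = -6 + 2*U² (B(U) = (-3 + U²)*2 = -6 + 2*U²)
g = 64 (g = (-1 + 9)² = 8² = 64)
j(S) = -21 (j(S) = 7*(-3) = -21)
g - j(B(z)) = 64 - 1*(-21) = 64 + 21 = 85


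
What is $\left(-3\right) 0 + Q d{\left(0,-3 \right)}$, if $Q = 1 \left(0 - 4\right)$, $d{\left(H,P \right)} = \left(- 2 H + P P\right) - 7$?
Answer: $-8$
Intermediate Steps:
$d{\left(H,P \right)} = -7 + P^{2} - 2 H$ ($d{\left(H,P \right)} = \left(- 2 H + P^{2}\right) - 7 = \left(P^{2} - 2 H\right) - 7 = -7 + P^{2} - 2 H$)
$Q = -4$ ($Q = 1 \left(-4\right) = -4$)
$\left(-3\right) 0 + Q d{\left(0,-3 \right)} = \left(-3\right) 0 - 4 \left(-7 + \left(-3\right)^{2} - 0\right) = 0 - 4 \left(-7 + 9 + 0\right) = 0 - 8 = -8$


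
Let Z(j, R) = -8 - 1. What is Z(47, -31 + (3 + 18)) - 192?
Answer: -201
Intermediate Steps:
Z(j, R) = -9
Z(47, -31 + (3 + 18)) - 192 = -9 - 192 = -201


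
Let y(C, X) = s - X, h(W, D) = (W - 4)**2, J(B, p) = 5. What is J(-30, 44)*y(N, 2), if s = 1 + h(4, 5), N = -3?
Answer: -5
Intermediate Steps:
h(W, D) = (-4 + W)**2
s = 1 (s = 1 + (-4 + 4)**2 = 1 + 0**2 = 1 + 0 = 1)
y(C, X) = 1 - X
J(-30, 44)*y(N, 2) = 5*(1 - 1*2) = 5*(1 - 2) = 5*(-1) = -5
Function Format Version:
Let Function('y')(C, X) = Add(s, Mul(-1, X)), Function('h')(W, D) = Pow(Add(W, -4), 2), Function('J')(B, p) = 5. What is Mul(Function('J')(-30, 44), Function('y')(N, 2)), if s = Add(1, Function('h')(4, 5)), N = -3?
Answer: -5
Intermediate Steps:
Function('h')(W, D) = Pow(Add(-4, W), 2)
s = 1 (s = Add(1, Pow(Add(-4, 4), 2)) = Add(1, Pow(0, 2)) = Add(1, 0) = 1)
Function('y')(C, X) = Add(1, Mul(-1, X))
Mul(Function('J')(-30, 44), Function('y')(N, 2)) = Mul(5, Add(1, Mul(-1, 2))) = Mul(5, Add(1, -2)) = Mul(5, -1) = -5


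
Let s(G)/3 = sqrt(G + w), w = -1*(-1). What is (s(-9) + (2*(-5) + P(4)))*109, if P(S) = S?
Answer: -654 + 654*I*sqrt(2) ≈ -654.0 + 924.9*I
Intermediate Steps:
w = 1
s(G) = 3*sqrt(1 + G) (s(G) = 3*sqrt(G + 1) = 3*sqrt(1 + G))
(s(-9) + (2*(-5) + P(4)))*109 = (3*sqrt(1 - 9) + (2*(-5) + 4))*109 = (3*sqrt(-8) + (-10 + 4))*109 = (3*(2*I*sqrt(2)) - 6)*109 = (6*I*sqrt(2) - 6)*109 = (-6 + 6*I*sqrt(2))*109 = -654 + 654*I*sqrt(2)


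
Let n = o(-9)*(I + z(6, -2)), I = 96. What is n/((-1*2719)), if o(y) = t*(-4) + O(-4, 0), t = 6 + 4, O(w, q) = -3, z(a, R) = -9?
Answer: 3741/2719 ≈ 1.3759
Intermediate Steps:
t = 10
o(y) = -43 (o(y) = 10*(-4) - 3 = -40 - 3 = -43)
n = -3741 (n = -43*(96 - 9) = -43*87 = -3741)
n/((-1*2719)) = -3741/((-1*2719)) = -3741/(-2719) = -3741*(-1/2719) = 3741/2719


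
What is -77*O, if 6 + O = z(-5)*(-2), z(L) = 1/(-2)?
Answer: 385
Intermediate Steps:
z(L) = -1/2
O = -5 (O = -6 - 1/2*(-2) = -6 + 1 = -5)
-77*O = -77*(-5) = 385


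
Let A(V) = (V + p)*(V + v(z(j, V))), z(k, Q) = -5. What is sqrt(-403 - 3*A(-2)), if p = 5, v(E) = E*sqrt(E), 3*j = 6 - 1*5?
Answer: sqrt(-385 + 45*I*sqrt(5)) ≈ 2.5428 + 19.785*I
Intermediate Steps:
j = 1/3 (j = (6 - 1*5)/3 = (6 - 5)/3 = (1/3)*1 = 1/3 ≈ 0.33333)
v(E) = E**(3/2)
A(V) = (5 + V)*(V - 5*I*sqrt(5)) (A(V) = (V + 5)*(V + (-5)**(3/2)) = (5 + V)*(V - 5*I*sqrt(5)))
sqrt(-403 - 3*A(-2)) = sqrt(-403 - 3*((-2)**2 + 5*(-2) - 25*I*sqrt(5) - 5*I*(-2)*sqrt(5))) = sqrt(-403 - 3*(4 - 10 - 25*I*sqrt(5) + 10*I*sqrt(5))) = sqrt(-403 - 3*(-6 - 15*I*sqrt(5))) = sqrt(-403 + (18 + 45*I*sqrt(5))) = sqrt(-385 + 45*I*sqrt(5))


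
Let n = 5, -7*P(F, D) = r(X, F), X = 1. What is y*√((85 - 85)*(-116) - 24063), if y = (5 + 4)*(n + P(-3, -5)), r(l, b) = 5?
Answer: 270*I*√24063/7 ≈ 5983.3*I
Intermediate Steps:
P(F, D) = -5/7 (P(F, D) = -⅐*5 = -5/7)
y = 270/7 (y = (5 + 4)*(5 - 5/7) = 9*(30/7) = 270/7 ≈ 38.571)
y*√((85 - 85)*(-116) - 24063) = 270*√((85 - 85)*(-116) - 24063)/7 = 270*√(0*(-116) - 24063)/7 = 270*√(0 - 24063)/7 = 270*√(-24063)/7 = 270*(I*√24063)/7 = 270*I*√24063/7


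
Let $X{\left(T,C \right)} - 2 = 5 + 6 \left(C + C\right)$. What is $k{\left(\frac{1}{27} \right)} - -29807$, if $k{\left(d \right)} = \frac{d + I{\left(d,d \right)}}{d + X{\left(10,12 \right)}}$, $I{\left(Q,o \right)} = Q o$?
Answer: $\frac{1640964785}{55053} \approx 29807.0$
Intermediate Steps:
$X{\left(T,C \right)} = 7 + 12 C$ ($X{\left(T,C \right)} = 2 + \left(5 + 6 \left(C + C\right)\right) = 2 + \left(5 + 6 \cdot 2 C\right) = 2 + \left(5 + 12 C\right) = 7 + 12 C$)
$k{\left(d \right)} = \frac{d + d^{2}}{151 + d}$ ($k{\left(d \right)} = \frac{d + d d}{d + \left(7 + 12 \cdot 12\right)} = \frac{d + d^{2}}{d + \left(7 + 144\right)} = \frac{d + d^{2}}{d + 151} = \frac{d + d^{2}}{151 + d}$)
$k{\left(\frac{1}{27} \right)} - -29807 = \frac{1 + \frac{1}{27}}{27 \left(151 + \frac{1}{27}\right)} - -29807 = \frac{1 + \frac{1}{27}}{27 \left(151 + \frac{1}{27}\right)} + 29807 = \frac{1}{27} \frac{1}{\frac{4078}{27}} \cdot \frac{28}{27} + 29807 = \frac{1}{27} \cdot \frac{27}{4078} \cdot \frac{28}{27} + 29807 = \frac{14}{55053} + 29807 = \frac{1640964785}{55053}$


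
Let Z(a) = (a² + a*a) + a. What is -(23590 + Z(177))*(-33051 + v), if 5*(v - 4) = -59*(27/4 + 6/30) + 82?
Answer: 11447029277/4 ≈ 2.8618e+9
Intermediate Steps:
Z(a) = a + 2*a² (Z(a) = (a² + a²) + a = 2*a² + a = a + 2*a²)
v = -6161/100 (v = 4 + (-59*(27/4 + 6/30) + 82)/5 = 4 + (-59*(27*(¼) + 6*(1/30)) + 82)/5 = 4 + (-59*(27/4 + ⅕) + 82)/5 = 4 + (-59*139/20 + 82)/5 = 4 + (-8201/20 + 82)/5 = 4 + (⅕)*(-6561/20) = 4 - 6561/100 = -6161/100 ≈ -61.610)
-(23590 + Z(177))*(-33051 + v) = -(23590 + 177*(1 + 2*177))*(-33051 - 6161/100) = -(23590 + 177*(1 + 354))*(-3311261)/100 = -(23590 + 177*355)*(-3311261)/100 = -(23590 + 62835)*(-3311261)/100 = -86425*(-3311261)/100 = -1*(-11447029277/4) = 11447029277/4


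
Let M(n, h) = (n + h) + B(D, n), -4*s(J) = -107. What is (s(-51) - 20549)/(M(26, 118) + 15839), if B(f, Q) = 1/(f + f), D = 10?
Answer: -410445/319661 ≈ -1.2840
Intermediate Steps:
s(J) = 107/4 (s(J) = -1/4*(-107) = 107/4)
B(f, Q) = 1/(2*f)
M(n, h) = 1/20 + h + n (M(n, h) = (n + h) + (1/2)/10 = (h + n) + (1/2)*(1/10) = (h + n) + 1/20 = 1/20 + h + n)
(s(-51) - 20549)/(M(26, 118) + 15839) = (107/4 - 20549)/((1/20 + 118 + 26) + 15839) = -82089/(4*(2881/20 + 15839)) = -82089/(4*319661/20) = -82089/4*20/319661 = -410445/319661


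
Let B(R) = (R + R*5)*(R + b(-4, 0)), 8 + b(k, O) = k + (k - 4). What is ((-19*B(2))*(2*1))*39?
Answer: 320112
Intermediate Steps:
b(k, O) = -12 + 2*k (b(k, O) = -8 + (k + (k - 4)) = -8 + (k + (-4 + k)) = -8 + (-4 + 2*k) = -12 + 2*k)
B(R) = 6*R*(-20 + R) (B(R) = (R + R*5)*(R + (-12 + 2*(-4))) = (R + 5*R)*(R + (-12 - 8)) = (6*R)*(R - 20) = (6*R)*(-20 + R) = 6*R*(-20 + R))
((-19*B(2))*(2*1))*39 = ((-114*2*(-20 + 2))*(2*1))*39 = (-114*2*(-18)*2)*39 = (-19*(-216)*2)*39 = (4104*2)*39 = 8208*39 = 320112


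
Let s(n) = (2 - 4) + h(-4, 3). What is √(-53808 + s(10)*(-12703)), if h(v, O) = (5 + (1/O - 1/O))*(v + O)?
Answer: √35113 ≈ 187.38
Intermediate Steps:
h(v, O) = 5*O + 5*v (h(v, O) = (5 + (1/O - 1/O))*(O + v) = (5 + 0)*(O + v) = 5*(O + v) = 5*O + 5*v)
s(n) = -7 (s(n) = (2 - 4) + (5*3 + 5*(-4)) = -2 + (15 - 20) = -2 - 5 = -7)
√(-53808 + s(10)*(-12703)) = √(-53808 - 7*(-12703)) = √(-53808 + 88921) = √35113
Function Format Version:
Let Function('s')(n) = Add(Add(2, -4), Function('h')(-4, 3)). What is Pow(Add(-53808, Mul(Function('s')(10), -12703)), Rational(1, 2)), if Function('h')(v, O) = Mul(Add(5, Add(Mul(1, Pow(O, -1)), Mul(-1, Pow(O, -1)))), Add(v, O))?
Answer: Pow(35113, Rational(1, 2)) ≈ 187.38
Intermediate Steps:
Function('h')(v, O) = Add(Mul(5, O), Mul(5, v)) (Function('h')(v, O) = Mul(Add(5, Add(Pow(O, -1), Mul(-1, Pow(O, -1)))), Add(O, v)) = Mul(Add(5, 0), Add(O, v)) = Mul(5, Add(O, v)) = Add(Mul(5, O), Mul(5, v)))
Function('s')(n) = -7 (Function('s')(n) = Add(Add(2, -4), Add(Mul(5, 3), Mul(5, -4))) = Add(-2, Add(15, -20)) = Add(-2, -5) = -7)
Pow(Add(-53808, Mul(Function('s')(10), -12703)), Rational(1, 2)) = Pow(Add(-53808, Mul(-7, -12703)), Rational(1, 2)) = Pow(Add(-53808, 88921), Rational(1, 2)) = Pow(35113, Rational(1, 2))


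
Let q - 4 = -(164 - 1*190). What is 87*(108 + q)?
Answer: 12006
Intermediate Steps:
q = 30 (q = 4 - (164 - 1*190) = 4 - (164 - 190) = 4 - 1*(-26) = 4 + 26 = 30)
87*(108 + q) = 87*(108 + 30) = 87*138 = 12006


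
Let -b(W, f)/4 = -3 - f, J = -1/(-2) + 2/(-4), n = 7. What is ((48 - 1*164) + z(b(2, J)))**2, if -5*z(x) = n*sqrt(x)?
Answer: 336988/25 + 3248*sqrt(3)/5 ≈ 14605.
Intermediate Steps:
J = 0 (J = -1*(-1/2) + 2*(-1/4) = 1/2 - 1/2 = 0)
b(W, f) = 12 + 4*f (b(W, f) = -4*(-3 - f) = 12 + 4*f)
z(x) = -7*sqrt(x)/5
((48 - 1*164) + z(b(2, J)))**2 = ((48 - 1*164) - 7*sqrt(12 + 4*0)/5)**2 = ((48 - 164) - 7*sqrt(12 + 0)/5)**2 = (-116 - 14*sqrt(3)/5)**2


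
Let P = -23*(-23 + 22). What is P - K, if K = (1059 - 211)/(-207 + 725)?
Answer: 5533/259 ≈ 21.363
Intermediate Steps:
K = 424/259 (K = 848/518 = 848*(1/518) = 424/259 ≈ 1.6371)
P = 23 (P = -23*(-1) = 23)
P - K = 23 - 1*424/259 = 23 - 424/259 = 5533/259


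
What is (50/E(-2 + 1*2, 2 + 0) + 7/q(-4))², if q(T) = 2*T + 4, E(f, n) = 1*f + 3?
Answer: 32041/144 ≈ 222.51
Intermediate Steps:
E(f, n) = 3 + f (E(f, n) = f + 3 = 3 + f)
q(T) = 4 + 2*T
(50/E(-2 + 1*2, 2 + 0) + 7/q(-4))² = (50/(3 + (-2 + 1*2)) + 7/(4 + 2*(-4)))² = (50/(3 + (-2 + 2)) + 7/(4 - 8))² = (50/(3 + 0) + 7/(-4))² = (50/3 + 7*(-¼))² = (50*(⅓) - 7/4)² = (50/3 - 7/4)² = (179/12)² = 32041/144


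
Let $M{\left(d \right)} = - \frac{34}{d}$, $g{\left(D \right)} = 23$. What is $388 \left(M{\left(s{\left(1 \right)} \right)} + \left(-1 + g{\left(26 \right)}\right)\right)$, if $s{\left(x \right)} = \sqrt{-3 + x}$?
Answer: $8536 + 6596 i \sqrt{2} \approx 8536.0 + 9328.2 i$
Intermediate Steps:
$388 \left(M{\left(s{\left(1 \right)} \right)} + \left(-1 + g{\left(26 \right)}\right)\right) = 388 \left(- \frac{34}{\sqrt{-3 + 1}} + \left(-1 + 23\right)\right) = 388 \left(- \frac{34}{\sqrt{-2}} + 22\right) = 388 \left(- \frac{34}{i \sqrt{2}} + 22\right) = 388 \left(- 34 \left(- \frac{i \sqrt{2}}{2}\right) + 22\right) = 388 \left(17 i \sqrt{2} + 22\right) = 388 \left(22 + 17 i \sqrt{2}\right) = 8536 + 6596 i \sqrt{2}$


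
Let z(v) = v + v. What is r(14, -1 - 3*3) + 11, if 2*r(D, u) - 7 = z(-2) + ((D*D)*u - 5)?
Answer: -970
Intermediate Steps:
z(v) = 2*v
r(D, u) = -1 + u*D²/2 (r(D, u) = 7/2 + (2*(-2) + ((D*D)*u - 5))/2 = 7/2 + (-4 + (D²*u - 5))/2 = 7/2 + (-4 + (u*D² - 5))/2 = 7/2 + (-4 + (-5 + u*D²))/2 = 7/2 + (-9 + u*D²)/2 = 7/2 + (-9/2 + u*D²/2) = -1 + u*D²/2)
r(14, -1 - 3*3) + 11 = (-1 + (½)*(-1 - 3*3)*14²) + 11 = (-1 + (½)*(-1 - 9)*196) + 11 = (-1 + (½)*(-10)*196) + 11 = (-1 - 980) + 11 = -981 + 11 = -970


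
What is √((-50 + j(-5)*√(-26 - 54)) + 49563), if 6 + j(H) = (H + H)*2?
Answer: √(49513 - 104*I*√5) ≈ 222.52 - 0.5226*I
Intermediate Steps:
j(H) = -6 + 4*H (j(H) = -6 + (H + H)*2 = -6 + (2*H)*2 = -6 + 4*H)
√((-50 + j(-5)*√(-26 - 54)) + 49563) = √((-50 + (-6 + 4*(-5))*√(-26 - 54)) + 49563) = √((-50 + (-6 - 20)*√(-80)) + 49563) = √((-50 - 104*I*√5) + 49563) = √(49513 - 104*I*√5)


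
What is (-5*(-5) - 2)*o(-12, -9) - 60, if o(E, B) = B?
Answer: -267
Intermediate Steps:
(-5*(-5) - 2)*o(-12, -9) - 60 = (-5*(-5) - 2)*(-9) - 60 = (25 - 2)*(-9) - 60 = 23*(-9) - 60 = -207 - 60 = -267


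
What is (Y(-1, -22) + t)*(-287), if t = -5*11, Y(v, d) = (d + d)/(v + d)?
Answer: 350427/23 ≈ 15236.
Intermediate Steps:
Y(v, d) = 2*d/(d + v) (Y(v, d) = (2*d)/(d + v) = 2*d/(d + v))
t = -55
(Y(-1, -22) + t)*(-287) = (2*(-22)/(-22 - 1) - 55)*(-287) = (2*(-22)/(-23) - 55)*(-287) = (2*(-22)*(-1/23) - 55)*(-287) = (44/23 - 55)*(-287) = -1221/23*(-287) = 350427/23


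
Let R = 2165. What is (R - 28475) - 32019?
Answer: -58329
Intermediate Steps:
(R - 28475) - 32019 = (2165 - 28475) - 32019 = -26310 - 32019 = -58329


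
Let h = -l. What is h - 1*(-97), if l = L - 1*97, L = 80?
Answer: 114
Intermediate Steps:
l = -17 (l = 80 - 1*97 = 80 - 97 = -17)
h = 17 (h = -1*(-17) = 17)
h - 1*(-97) = 17 - 1*(-97) = 17 + 97 = 114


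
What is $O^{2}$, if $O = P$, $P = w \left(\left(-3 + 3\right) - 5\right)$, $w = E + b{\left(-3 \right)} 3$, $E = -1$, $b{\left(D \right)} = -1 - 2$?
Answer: $2500$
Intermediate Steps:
$b{\left(D \right)} = -3$
$w = -10$ ($w = -1 - 9 = -10$)
$P = 50$ ($P = - 10 \left(\left(-3 + 3\right) - 5\right) = - 10 \left(0 - 5\right) = \left(-10\right) \left(-5\right) = 50$)
$O = 50$
$O^{2} = 50^{2} = 2500$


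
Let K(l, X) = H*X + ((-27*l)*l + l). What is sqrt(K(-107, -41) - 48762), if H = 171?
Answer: I*sqrt(365003) ≈ 604.15*I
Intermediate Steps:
K(l, X) = l - 27*l**2 + 171*X (K(l, X) = 171*X + ((-27*l)*l + l) = 171*X + (-27*l**2 + l) = 171*X + (l - 27*l**2) = l - 27*l**2 + 171*X)
sqrt(K(-107, -41) - 48762) = sqrt((-107 - 27*(-107)**2 + 171*(-41)) - 48762) = sqrt((-107 - 27*11449 - 7011) - 48762) = sqrt((-107 - 309123 - 7011) - 48762) = sqrt(-316241 - 48762) = sqrt(-365003) = I*sqrt(365003)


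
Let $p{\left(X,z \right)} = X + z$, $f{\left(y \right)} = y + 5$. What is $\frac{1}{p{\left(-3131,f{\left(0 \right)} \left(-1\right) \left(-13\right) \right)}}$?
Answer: $- \frac{1}{3066} \approx -0.00032616$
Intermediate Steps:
$f{\left(y \right)} = 5 + y$
$\frac{1}{p{\left(-3131,f{\left(0 \right)} \left(-1\right) \left(-13\right) \right)}} = \frac{1}{-3131 + \left(5 + 0\right) \left(-1\right) \left(-13\right)} = \frac{1}{-3131 + 5 \left(-1\right) \left(-13\right)} = \frac{1}{-3131 - -65} = \frac{1}{-3131 + 65} = \frac{1}{-3066} = - \frac{1}{3066}$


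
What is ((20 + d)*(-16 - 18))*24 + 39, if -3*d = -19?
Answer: -21449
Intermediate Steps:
d = 19/3 (d = -⅓*(-19) = 19/3 ≈ 6.3333)
((20 + d)*(-16 - 18))*24 + 39 = ((20 + 19/3)*(-16 - 18))*24 + 39 = ((79/3)*(-34))*24 + 39 = -2686/3*24 + 39 = -21488 + 39 = -21449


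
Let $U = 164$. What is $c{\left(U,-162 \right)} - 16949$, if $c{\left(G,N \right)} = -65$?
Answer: $-17014$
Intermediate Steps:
$c{\left(U,-162 \right)} - 16949 = -65 - 16949 = -17014$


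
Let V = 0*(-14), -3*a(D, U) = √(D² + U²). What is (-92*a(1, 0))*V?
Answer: 0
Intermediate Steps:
a(D, U) = -√(D² + U²)/3
V = 0
(-92*a(1, 0))*V = -(-92)*√(1² + 0²)/3*0 = -(-92)*√(1 + 0)/3*0 = -(-92)*√1/3*0 = -(-92)/3*0 = -92*(-⅓)*0 = (92/3)*0 = 0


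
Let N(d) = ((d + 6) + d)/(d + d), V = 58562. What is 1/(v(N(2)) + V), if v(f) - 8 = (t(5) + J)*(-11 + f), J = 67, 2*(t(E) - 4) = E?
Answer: 4/231781 ≈ 1.7258e-5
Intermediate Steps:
t(E) = 4 + E/2
N(d) = (6 + 2*d)/(2*d) (N(d) = ((6 + d) + d)/((2*d)) = (6 + 2*d)*(1/(2*d)) = (6 + 2*d)/(2*d))
v(f) = -1601/2 + 147*f/2 (v(f) = 8 + ((4 + (½)*5) + 67)*(-11 + f) = 8 + ((4 + 5/2) + 67)*(-11 + f) = 8 + (13/2 + 67)*(-11 + f) = 8 + 147*(-11 + f)/2 = 8 + (-1617/2 + 147*f/2) = -1601/2 + 147*f/2)
1/(v(N(2)) + V) = 1/((-1601/2 + 147*((3 + 2)/2)/2) + 58562) = 1/((-1601/2 + 147*((½)*5)/2) + 58562) = 1/((-1601/2 + (147/2)*(5/2)) + 58562) = 1/((-1601/2 + 735/4) + 58562) = 1/(-2467/4 + 58562) = 1/(231781/4) = 4/231781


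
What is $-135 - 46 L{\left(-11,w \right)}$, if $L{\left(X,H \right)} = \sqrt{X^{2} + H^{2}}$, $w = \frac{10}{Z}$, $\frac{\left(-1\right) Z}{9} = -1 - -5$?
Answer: $-135 - \frac{23 \sqrt{39229}}{9} \approx -641.16$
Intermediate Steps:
$Z = -36$ ($Z = - 9 \left(-1 - -5\right) = - 9 \left(-1 + 5\right) = \left(-9\right) 4 = -36$)
$w = - \frac{5}{18}$ ($w = \frac{10}{-36} = 10 \left(- \frac{1}{36}\right) = - \frac{5}{18} \approx -0.27778$)
$L{\left(X,H \right)} = \sqrt{H^{2} + X^{2}}$
$-135 - 46 L{\left(-11,w \right)} = -135 - 46 \sqrt{\left(- \frac{5}{18}\right)^{2} + \left(-11\right)^{2}} = -135 - 46 \sqrt{\frac{25}{324} + 121} = -135 - 46 \sqrt{\frac{39229}{324}} = -135 - 46 \frac{\sqrt{39229}}{18} = -135 - \frac{23 \sqrt{39229}}{9}$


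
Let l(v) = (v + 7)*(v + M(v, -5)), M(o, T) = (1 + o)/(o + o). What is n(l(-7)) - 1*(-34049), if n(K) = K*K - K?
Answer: 34049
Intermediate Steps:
M(o, T) = (1 + o)/(2*o) (M(o, T) = (1 + o)/((2*o)) = (1 + o)*(1/(2*o)) = (1 + o)/(2*o))
l(v) = (7 + v)*(v + (1 + v)/(2*v)) (l(v) = (v + 7)*(v + (1 + v)/(2*v)) = (7 + v)*(v + (1 + v)/(2*v)))
n(K) = K² - K
n(l(-7)) - 1*(-34049) = (4 + (-7)² + (7/2)/(-7) + (15/2)*(-7))*(-1 + (4 + (-7)² + (7/2)/(-7) + (15/2)*(-7))) - 1*(-34049) = (4 + 49 + (7/2)*(-⅐) - 105/2)*(-1 + (4 + 49 + (7/2)*(-⅐) - 105/2)) + 34049 = (4 + 49 - ½ - 105/2)*(-1 + (4 + 49 - ½ - 105/2)) + 34049 = 0*(-1 + 0) + 34049 = 0*(-1) + 34049 = 0 + 34049 = 34049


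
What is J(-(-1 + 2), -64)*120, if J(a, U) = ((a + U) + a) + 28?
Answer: -4560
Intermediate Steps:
J(a, U) = 28 + U + 2*a (J(a, U) = ((U + a) + a) + 28 = (U + 2*a) + 28 = 28 + U + 2*a)
J(-(-1 + 2), -64)*120 = (28 - 64 + 2*(-(-1 + 2)))*120 = (28 - 64 + 2*(-1*1))*120 = (28 - 64 + 2*(-1))*120 = (28 - 64 - 2)*120 = -38*120 = -4560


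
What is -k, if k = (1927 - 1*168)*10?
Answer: -17590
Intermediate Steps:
k = 17590 (k = (1927 - 168)*10 = 1759*10 = 17590)
-k = -1*17590 = -17590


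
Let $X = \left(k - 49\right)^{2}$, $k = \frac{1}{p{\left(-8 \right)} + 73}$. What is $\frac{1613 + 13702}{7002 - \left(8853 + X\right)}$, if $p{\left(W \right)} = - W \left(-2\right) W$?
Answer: $- \frac{123748263}{34353071} \approx -3.6022$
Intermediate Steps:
$p{\left(W \right)} = 2 W^{2}$ ($p{\left(W \right)} = 2 W W = 2 W^{2}$)
$k = \frac{1}{201}$ ($k = \frac{1}{2 \left(-8\right)^{2} + 73} = \frac{1}{2 \cdot 64 + 73} = \frac{1}{128 + 73} = \frac{1}{201} \approx 0.0049751$)
$X = \frac{96983104}{40401}$ ($X = \left(\frac{1}{201} - 49\right)^{2} = \left(- \frac{9848}{201}\right)^{2} = \frac{96983104}{40401} \approx 2400.5$)
$\frac{1613 + 13702}{7002 - \left(8853 + X\right)} = \frac{1613 + 13702}{7002 - \frac{454653157}{40401}} = \frac{15315}{7002 - \frac{454653157}{40401}} = \frac{15315}{- \frac{171765355}{40401}} = 15315 \left(- \frac{40401}{171765355}\right) = - \frac{123748263}{34353071}$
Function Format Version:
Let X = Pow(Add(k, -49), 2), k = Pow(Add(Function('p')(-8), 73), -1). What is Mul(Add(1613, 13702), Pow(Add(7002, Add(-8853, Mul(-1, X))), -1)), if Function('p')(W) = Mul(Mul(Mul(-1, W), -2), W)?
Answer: Rational(-123748263, 34353071) ≈ -3.6022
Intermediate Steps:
Function('p')(W) = Mul(2, Pow(W, 2)) (Function('p')(W) = Mul(Mul(2, W), W) = Mul(2, Pow(W, 2)))
k = Rational(1, 201) (k = Pow(Add(Mul(2, Pow(-8, 2)), 73), -1) = Pow(Add(Mul(2, 64), 73), -1) = Pow(Add(128, 73), -1) = Pow(201, -1) = Rational(1, 201) ≈ 0.0049751)
X = Rational(96983104, 40401) (X = Pow(Add(Rational(1, 201), -49), 2) = Pow(Rational(-9848, 201), 2) = Rational(96983104, 40401) ≈ 2400.5)
Mul(Add(1613, 13702), Pow(Add(7002, Add(-8853, Mul(-1, X))), -1)) = Mul(Add(1613, 13702), Pow(Add(7002, Add(-8853, Mul(-1, Rational(96983104, 40401)))), -1)) = Mul(15315, Pow(Add(7002, Add(-8853, Rational(-96983104, 40401))), -1)) = Mul(15315, Pow(Add(7002, Rational(-454653157, 40401)), -1)) = Mul(15315, Pow(Rational(-171765355, 40401), -1)) = Mul(15315, Rational(-40401, 171765355)) = Rational(-123748263, 34353071)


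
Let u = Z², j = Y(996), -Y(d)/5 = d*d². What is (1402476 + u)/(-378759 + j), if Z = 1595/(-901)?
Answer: -1138533963301/4010798989398639 ≈ -0.00028387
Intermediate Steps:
Y(d) = -5*d³ (Y(d) = -5*d*d² = -5*d³)
j = -4940239680 (j = -5*996³ = -5*988047936 = -4940239680)
Z = -1595/901 (Z = 1595*(-1/901) = -1595/901 ≈ -1.7703)
u = 2544025/811801 (u = (-1595/901)² = 2544025/811801 ≈ 3.1338)
(1402476 + u)/(-378759 + j) = (1402476 + 2544025/811801)/(-378759 - 4940239680) = (1138533963301/811801)/(-4940618439) = (1138533963301/811801)*(-1/4940618439) = -1138533963301/4010798989398639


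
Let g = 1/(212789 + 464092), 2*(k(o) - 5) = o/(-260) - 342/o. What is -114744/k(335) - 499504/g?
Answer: -15098745913551088/44657 ≈ -3.3810e+11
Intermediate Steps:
k(o) = 5 - 171/o - o/520 (k(o) = 5 + (o/(-260) - 342/o)/2 = 5 + (o*(-1/260) - 342/o)/2 = 5 + (-o/260 - 342/o)/2 = 5 + (-342/o - o/260)/2 = 5 + (-171/o - o/520) = 5 - 171/o - o/520)
g = 1/676881 ≈ 1.4774e-6
-114744/k(335) - 499504/g = -114744/(5 - 171/335 - 1/520*335) - 499504/1/676881 = -114744/(5 - 171*1/335 - 67/104) - 499504*676881 = -114744/(5 - 171/335 - 67/104) - 338104767024 = -114744/133971/34840 - 338104767024 = -114744*34840/133971 - 338104767024 = -1332560320/44657 - 338104767024 = -15098745913551088/44657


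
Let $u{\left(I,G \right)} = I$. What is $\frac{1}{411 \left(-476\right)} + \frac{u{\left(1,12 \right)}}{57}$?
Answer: $\frac{21731}{1239028} \approx 0.017539$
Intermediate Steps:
$\frac{1}{411 \left(-476\right)} + \frac{u{\left(1,12 \right)}}{57} = \frac{1}{411 \left(-476\right)} + 1 \cdot \frac{1}{57} = \frac{1}{411} \left(- \frac{1}{476}\right) + 1 \cdot \frac{1}{57} = - \frac{1}{195636} + \frac{1}{57} = \frac{21731}{1239028}$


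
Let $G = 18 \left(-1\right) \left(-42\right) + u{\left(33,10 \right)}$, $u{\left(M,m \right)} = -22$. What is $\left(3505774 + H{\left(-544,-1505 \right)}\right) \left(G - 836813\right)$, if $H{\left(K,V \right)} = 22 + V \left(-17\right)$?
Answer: $-2952513495099$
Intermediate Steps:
$G = 734$ ($G = 18 \left(-1\right) \left(-42\right) - 22 = \left(-18\right) \left(-42\right) - 22 = 756 - 22 = 734$)
$H{\left(K,V \right)} = 22 - 17 V$
$\left(3505774 + H{\left(-544,-1505 \right)}\right) \left(G - 836813\right) = \left(3505774 + \left(22 - -25585\right)\right) \left(734 - 836813\right) = \left(3505774 + \left(22 + 25585\right)\right) \left(-836079\right) = \left(3505774 + 25607\right) \left(-836079\right) = 3531381 \left(-836079\right) = -2952513495099$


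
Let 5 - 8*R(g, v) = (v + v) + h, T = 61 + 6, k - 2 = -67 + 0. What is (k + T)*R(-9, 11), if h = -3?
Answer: -7/2 ≈ -3.5000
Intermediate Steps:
k = -65 (k = 2 + (-67 + 0) = 2 - 67 = -65)
T = 67
R(g, v) = 1 - v/4 (R(g, v) = 5/8 - ((v + v) - 3)/8 = 5/8 - (2*v - 3)/8 = 5/8 - (-3 + 2*v)/8 = 5/8 + (3/8 - v/4) = 1 - v/4)
(k + T)*R(-9, 11) = (-65 + 67)*(1 - 1/4*11) = 2*(1 - 11/4) = 2*(-7/4) = -7/2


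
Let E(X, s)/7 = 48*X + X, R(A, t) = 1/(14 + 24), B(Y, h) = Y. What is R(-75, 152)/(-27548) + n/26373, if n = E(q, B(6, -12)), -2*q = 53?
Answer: -9515133121/27607889352 ≈ -0.34465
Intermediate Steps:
R(A, t) = 1/38
q = -53/2 (q = -½*53 = -53/2 ≈ -26.500)
E(X, s) = 343*X (E(X, s) = 7*(48*X + X) = 7*(49*X) = 343*X)
n = -18179/2 (n = 343*(-53/2) = -18179/2 ≈ -9089.5)
R(-75, 152)/(-27548) + n/26373 = (1/38)/(-27548) - 18179/2/26373 = (1/38)*(-1/27548) - 18179/2*1/26373 = -1/1046824 - 18179/52746 = -9515133121/27607889352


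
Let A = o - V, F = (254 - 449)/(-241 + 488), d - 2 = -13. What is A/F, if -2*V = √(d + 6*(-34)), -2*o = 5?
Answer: 19/6 - 19*I*√215/30 ≈ 3.1667 - 9.2865*I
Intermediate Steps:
o = -5/2 (o = -½*5 = -5/2 ≈ -2.5000)
d = -11 (d = 2 - 13 = -11)
V = -I*√215/2 (V = -√(-11 + 6*(-34))/2 = -√(-11 - 204)/2 = -I*√215/2 ≈ -7.3314*I)
F = -15/19 (F = -195/247 = -195*1/247 = -15/19 ≈ -0.78947)
A = -5/2 + I*√215/2 (A = -5/2 - (-1)*I*√215/2 = -5/2 + I*√215/2 ≈ -2.5 + 7.3314*I)
A/F = (-5/2 + I*√215/2)/(-15/19) = (-5/2 + I*√215/2)*(-19/15) = 19/6 - 19*I*√215/30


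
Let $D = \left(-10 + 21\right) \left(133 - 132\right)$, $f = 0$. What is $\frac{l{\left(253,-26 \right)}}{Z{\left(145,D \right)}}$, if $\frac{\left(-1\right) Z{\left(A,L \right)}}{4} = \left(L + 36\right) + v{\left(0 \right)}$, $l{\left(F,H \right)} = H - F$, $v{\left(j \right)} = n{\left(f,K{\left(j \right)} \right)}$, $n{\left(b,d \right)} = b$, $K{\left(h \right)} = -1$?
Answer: $\frac{279}{188} \approx 1.484$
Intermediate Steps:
$v{\left(j \right)} = 0$
$D = 11$ ($D = 11 \cdot 1 = 11$)
$Z{\left(A,L \right)} = -144 - 4 L$ ($Z{\left(A,L \right)} = - 4 \left(\left(L + 36\right) + 0\right) = - 4 \left(\left(36 + L\right) + 0\right) = - 4 \left(36 + L\right) = -144 - 4 L$)
$\frac{l{\left(253,-26 \right)}}{Z{\left(145,D \right)}} = \frac{-26 - 253}{-144 - 44} = - \frac{279}{-188} = \left(-279\right) \left(- \frac{1}{188}\right) = \frac{279}{188}$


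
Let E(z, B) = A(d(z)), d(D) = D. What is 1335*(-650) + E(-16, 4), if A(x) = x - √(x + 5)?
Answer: -867766 - I*√11 ≈ -8.6777e+5 - 3.3166*I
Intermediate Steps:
A(x) = x - √(5 + x)
E(z, B) = z - √(5 + z)
1335*(-650) + E(-16, 4) = 1335*(-650) + (-16 - √(5 - 16)) = -867750 + (-16 - √(-11)) = -867750 + (-16 - I*√11) = -867766 - I*√11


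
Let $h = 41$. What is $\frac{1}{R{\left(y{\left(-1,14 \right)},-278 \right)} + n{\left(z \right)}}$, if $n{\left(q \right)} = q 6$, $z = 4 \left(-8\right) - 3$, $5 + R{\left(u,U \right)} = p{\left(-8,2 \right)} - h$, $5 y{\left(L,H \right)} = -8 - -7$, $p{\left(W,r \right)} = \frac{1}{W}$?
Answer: $- \frac{8}{2049} \approx -0.0039043$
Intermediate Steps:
$y{\left(L,H \right)} = - \frac{1}{5}$ ($y{\left(L,H \right)} = \frac{-8 - -7}{5} = \frac{-8 + 7}{5} = \frac{1}{5} \left(-1\right) = - \frac{1}{5}$)
$R{\left(u,U \right)} = - \frac{369}{8}$ ($R{\left(u,U \right)} = -5 + \left(\frac{1}{-8} - 41\right) = -5 - \frac{329}{8} = - \frac{369}{8}$)
$z = -35$ ($z = -32 - 3 = -35$)
$n{\left(q \right)} = 6 q$
$\frac{1}{R{\left(y{\left(-1,14 \right)},-278 \right)} + n{\left(z \right)}} = \frac{1}{- \frac{369}{8} + 6 \left(-35\right)} = \frac{1}{- \frac{369}{8} - 210} = \frac{1}{- \frac{2049}{8}} = - \frac{8}{2049}$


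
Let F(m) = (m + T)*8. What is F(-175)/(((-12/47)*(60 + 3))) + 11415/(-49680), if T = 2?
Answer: 5968435/69552 ≈ 85.813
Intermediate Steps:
F(m) = 16 + 8*m (F(m) = (m + 2)*8 = (2 + m)*8 = 16 + 8*m)
F(-175)/(((-12/47)*(60 + 3))) + 11415/(-49680) = (16 + 8*(-175))/(((-12/47)*(60 + 3))) + 11415/(-49680) = (16 - 1400)/((-12*1/47*63)) + 11415*(-1/49680) = -1384/((-12/47*63)) - 761/3312 = -1384/(-756/47) - 761/3312 = -1384*(-47/756) - 761/3312 = 16262/189 - 761/3312 = 5968435/69552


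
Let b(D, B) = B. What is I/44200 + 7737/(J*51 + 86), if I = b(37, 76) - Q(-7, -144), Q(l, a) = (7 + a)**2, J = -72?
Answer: -204504249/79250600 ≈ -2.5805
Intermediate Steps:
I = -18693 (I = 76 - (7 - 144)**2 = 76 - 1*(-137)**2 = 76 - 1*18769 = 76 - 18769 = -18693)
I/44200 + 7737/(J*51 + 86) = -18693/44200 + 7737/(-72*51 + 86) = -18693*1/44200 + 7737/(-3672 + 86) = -18693/44200 + 7737/(-3586) = -18693/44200 + 7737*(-1/3586) = -18693/44200 - 7737/3586 = -204504249/79250600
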